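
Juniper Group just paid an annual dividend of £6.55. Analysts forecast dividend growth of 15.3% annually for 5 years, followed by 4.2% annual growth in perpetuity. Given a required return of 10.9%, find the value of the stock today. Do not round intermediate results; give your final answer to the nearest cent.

£160.60

D_1 = 7.55215
D_2 = 8.70763
D_3 = 10.03990
D_4 = 11.57600
D_5 = 13.34713
Terminal value at year 5: TV = D_5×(1+g_2)/(r−g_2) = 13.90771/0.067 = 207.57773
P_0 = D_1/(1+r)^1 + D_2/(1+r)^2 + D_3/(1+r)^3 + D_4/(1+r)^4 + D_5/(1+r)^5 + TV/(1+r)^5
    = 6.80987 + 7.08006 + 7.36096 + 7.65301 + 7.95665 + 123.74368 = 160.60423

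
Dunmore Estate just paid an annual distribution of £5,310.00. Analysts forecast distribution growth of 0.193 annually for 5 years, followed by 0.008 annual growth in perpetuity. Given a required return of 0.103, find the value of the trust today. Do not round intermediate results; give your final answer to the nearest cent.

£117198.95

D_1 = 6334.83000
D_2 = 7557.45219
D_3 = 9016.04046
D_4 = 10756.13627
D_5 = 12832.07057
Terminal value at year 5: TV = D_5×(1+g_2)/(r−g_2) = 12934.72714/0.095 = 136155.02250
P_0 = D_1/(1+r)^1 + D_2/(1+r)^2 + D_3/(1+r)^3 + D_4/(1+r)^4 + D_5/(1+r)^5 + TV/(1+r)^5
    = 5743.27289 + 6211.89897 + 6718.76289 + 7266.98470 + 7859.93903 + 83398.08992 = 117198.94841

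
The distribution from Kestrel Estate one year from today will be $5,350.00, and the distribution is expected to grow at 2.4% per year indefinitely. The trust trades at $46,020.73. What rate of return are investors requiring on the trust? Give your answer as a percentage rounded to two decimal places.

14.03%

P = D₁/(r − g) ⇒ r = D₁/P + g = $5,350.0000/$46,020.73 + 0.024 = 0.116252 + 0.024 = 0.140252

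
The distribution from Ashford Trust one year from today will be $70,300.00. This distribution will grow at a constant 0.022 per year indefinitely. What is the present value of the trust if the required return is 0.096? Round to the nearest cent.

Growing perpetuity: P = D₁ / (r − g) = $70,300.0000 / (0.096 − 0.022) = $950,000.00

$950000.00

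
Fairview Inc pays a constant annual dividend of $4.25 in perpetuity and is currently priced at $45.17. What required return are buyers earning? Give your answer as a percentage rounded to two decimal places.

P = C/r ⇒ r = C/P = $4.25/$45.17 = 0.094089

9.41%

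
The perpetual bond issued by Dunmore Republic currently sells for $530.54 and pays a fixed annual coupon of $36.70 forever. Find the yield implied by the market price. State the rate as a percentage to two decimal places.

6.92%

P = C/r ⇒ r = C/P = $36.70/$530.54 = 0.069175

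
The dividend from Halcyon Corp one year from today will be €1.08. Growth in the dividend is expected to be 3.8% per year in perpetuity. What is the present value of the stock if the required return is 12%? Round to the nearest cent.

€13.17

Growing perpetuity: P = D₁ / (r − g) = €1.0800 / (0.12 − 0.038) = €13.17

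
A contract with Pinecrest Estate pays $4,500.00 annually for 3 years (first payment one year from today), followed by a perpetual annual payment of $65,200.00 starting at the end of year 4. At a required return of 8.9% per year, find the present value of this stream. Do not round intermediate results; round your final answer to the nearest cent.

PV of 3-year annuity: $4,500.00 × [1 − (1+0.089)^−3] / 0.089 = 11411.15758
Perpetuity value at year 3: $65,200.00 / 0.089 = 732584.26966
PV of perpetuity: 732584.26966 / (1+0.089)^3 = 567249.27544
Total PV = 11411.15758 + 567249.27544 = 578660.43301

$578660.43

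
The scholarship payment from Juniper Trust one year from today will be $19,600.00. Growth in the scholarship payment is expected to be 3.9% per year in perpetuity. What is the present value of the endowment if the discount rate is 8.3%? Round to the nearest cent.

$445454.55

Growing perpetuity: P = D₁ / (r − g) = $19,600.0000 / (0.083 − 0.039) = $445,454.55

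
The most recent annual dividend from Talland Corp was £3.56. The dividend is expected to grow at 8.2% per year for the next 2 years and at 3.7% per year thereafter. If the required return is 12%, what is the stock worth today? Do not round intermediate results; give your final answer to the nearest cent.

D_1 = 3.85192
D_2 = 4.16778
Terminal value at year 2: TV = D_2×(1+g_2)/(r−g_2) = 4.32199/0.083 = 52.07211
P_0 = D_1/(1+r)^1 + D_2/(1+r)^2 + TV/(1+r)^2
    = 3.43921 + 3.32253 + 41.51157 = 48.27331

£48.27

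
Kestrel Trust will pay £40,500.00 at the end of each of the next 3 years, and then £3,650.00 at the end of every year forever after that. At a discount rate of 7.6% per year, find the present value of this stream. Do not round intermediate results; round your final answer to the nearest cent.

£143681.96

PV of 3-year annuity: £40,500.00 × [1 − (1+0.076)^−3] / 0.076 = 105130.35786
Perpetuity value at year 3: £3,650.00 / 0.076 = 48026.31579
PV of perpetuity: 48026.31579 / (1+0.076)^3 = 38551.60453
Total PV = 105130.35786 + 38551.60453 = 143681.96239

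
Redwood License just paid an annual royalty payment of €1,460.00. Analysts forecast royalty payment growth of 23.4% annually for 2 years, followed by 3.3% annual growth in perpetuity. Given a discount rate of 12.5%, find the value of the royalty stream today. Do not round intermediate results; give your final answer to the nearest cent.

D_1 = 1801.64000
D_2 = 2223.22376
Terminal value at year 2: TV = D_2×(1+g_2)/(r−g_2) = 2296.59014/0.092 = 24962.93635
P_0 = D_1/(1+r)^1 + D_2/(1+r)^2 + TV/(1+r)^2
    = 1601.45778 + 1756.62124 + 19723.80156 = 23081.88058

€23081.88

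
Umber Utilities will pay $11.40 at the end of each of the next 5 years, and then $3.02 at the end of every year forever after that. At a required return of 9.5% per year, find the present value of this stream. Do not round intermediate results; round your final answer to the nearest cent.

$63.97

PV of 5-year annuity: $11.40 × [1 − (1+0.095)^−5] / 0.095 = 43.77268
Perpetuity value at year 5: $3.02 / 0.095 = 31.78947
PV of perpetuity: 31.78947 / (1+0.095)^5 = 20.19355
Total PV = 43.77268 + 20.19355 = 63.96623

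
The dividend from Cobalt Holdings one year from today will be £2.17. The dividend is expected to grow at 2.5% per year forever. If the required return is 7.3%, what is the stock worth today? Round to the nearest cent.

£45.21

Growing perpetuity: P = D₁ / (r − g) = £2.1700 / (0.073 − 0.025) = £45.21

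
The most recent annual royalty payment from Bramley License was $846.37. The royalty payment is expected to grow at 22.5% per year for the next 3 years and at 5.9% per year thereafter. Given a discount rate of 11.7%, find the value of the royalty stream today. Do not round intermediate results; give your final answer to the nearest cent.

D_1 = 1036.80325
D_2 = 1270.08398
D_3 = 1555.85288
Terminal value at year 3: TV = D_3×(1+g_2)/(r−g_2) = 1647.64820/0.058 = 28407.72753
P_0 = D_1/(1+r)^1 + D_2/(1+r)^2 + D_3/(1+r)^3 + TV/(1+r)^3
    = 928.20345 + 1017.94917 + 1116.37219 + 20383.41631 = 23445.94111

$23445.94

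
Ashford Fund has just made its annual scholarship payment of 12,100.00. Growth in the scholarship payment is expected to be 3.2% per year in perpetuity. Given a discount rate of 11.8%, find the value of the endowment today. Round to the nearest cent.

145200.00

D₁ = D₀ × (1 + g) = 12,100.00 × 1.032 = 12,487.2000
Growing perpetuity: P = D₁ / (r − g) = 12,487.2000 / (0.118 − 0.032) = 145,200.00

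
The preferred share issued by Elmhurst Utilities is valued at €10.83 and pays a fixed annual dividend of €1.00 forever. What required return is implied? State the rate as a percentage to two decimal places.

9.23%

P = C/r ⇒ r = C/P = €1.00/€10.83 = 0.092336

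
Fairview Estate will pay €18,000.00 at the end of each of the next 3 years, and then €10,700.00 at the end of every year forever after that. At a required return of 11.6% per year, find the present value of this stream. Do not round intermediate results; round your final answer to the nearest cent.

PV of 3-year annuity: €18,000.00 × [1 − (1+0.116)^−3] / 0.116 = 43531.87287
Perpetuity value at year 3: €10,700.00 / 0.116 = 92241.37931
PV of perpetuity: 92241.37931 / (1+0.116)^3 = 66364.09933
Total PV = 43531.87287 + 66364.09933 = 109895.97220

€109895.97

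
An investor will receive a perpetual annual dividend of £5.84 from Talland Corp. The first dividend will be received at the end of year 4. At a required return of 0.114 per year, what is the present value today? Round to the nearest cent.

Value at end of year 3: C / r = £5.84 / 0.114 = £51.2281
Discount to today: PV = £51.2281 / (1 + 0.114)^3 = £51.2281 / 1.382470 = £37.06

£37.06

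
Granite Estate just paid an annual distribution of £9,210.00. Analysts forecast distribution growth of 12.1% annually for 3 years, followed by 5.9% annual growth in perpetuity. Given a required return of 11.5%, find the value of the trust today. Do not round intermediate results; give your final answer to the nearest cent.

D_1 = 10324.41000
D_2 = 11573.66361
D_3 = 12974.07691
Terminal value at year 3: TV = D_3×(1+g_2)/(r−g_2) = 13739.54744/0.056 = 245349.06151
P_0 = D_1/(1+r)^1 + D_2/(1+r)^2 + D_3/(1+r)^3 + TV/(1+r)^3
    = 9259.56054 + 9309.38777 + 9359.48313 + 176994.51133 = 204922.94277

£204922.94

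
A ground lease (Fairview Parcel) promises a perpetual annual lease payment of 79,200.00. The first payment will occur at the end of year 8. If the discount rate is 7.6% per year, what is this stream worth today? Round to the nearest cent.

Value at end of year 7: C / r = 79,200.00 / 0.076 = 1,042,105.2632
Discount to today: PV = 1,042,105.2632 / (1 + 0.076)^7 = 1,042,105.2632 / 1.669882 = 624,059.06

624059.06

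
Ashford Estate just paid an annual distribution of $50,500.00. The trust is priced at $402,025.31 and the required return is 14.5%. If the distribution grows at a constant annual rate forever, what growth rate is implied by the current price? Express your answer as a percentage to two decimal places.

P = D₀(1+g)/(r−g) ⇒ P(r−g) = D₀(1+g) ⇒ g(P+D₀) = P·r − D₀
g = (P·r − D₀)/(P + D₀) = ($402,025.31×0.145 − $50,500.00) / ($402,025.31 + $50,500.00) = 0.017223

1.72%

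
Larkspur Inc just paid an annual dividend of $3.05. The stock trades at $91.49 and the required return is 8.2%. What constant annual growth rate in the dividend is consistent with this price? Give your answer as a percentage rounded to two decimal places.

P = D₀(1+g)/(r−g) ⇒ P(r−g) = D₀(1+g) ⇒ g(P+D₀) = P·r − D₀
g = (P·r − D₀)/(P + D₀) = ($91.49×0.082 − $3.05) / ($91.49 + $3.05) = 0.047093

4.71%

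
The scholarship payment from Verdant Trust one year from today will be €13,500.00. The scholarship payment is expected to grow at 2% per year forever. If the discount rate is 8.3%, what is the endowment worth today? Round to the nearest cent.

Growing perpetuity: P = D₁ / (r − g) = €13,500.0000 / (0.083 − 0.02) = €214,285.71

€214285.71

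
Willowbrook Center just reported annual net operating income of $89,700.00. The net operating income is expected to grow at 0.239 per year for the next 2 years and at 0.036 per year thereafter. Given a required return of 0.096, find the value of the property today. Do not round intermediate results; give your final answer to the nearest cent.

$2195387.04

D_1 = 111138.30000
D_2 = 137700.35370
Terminal value at year 2: TV = D_2×(1+g_2)/(r−g_2) = 142657.56643/0.06 = 2377626.10722
P_0 = D_1/(1+r)^1 + D_2/(1+r)^2 + TV/(1+r)^2
    = 101403.55839 + 114634.13216 + 1979349.34868 = 2195387.03923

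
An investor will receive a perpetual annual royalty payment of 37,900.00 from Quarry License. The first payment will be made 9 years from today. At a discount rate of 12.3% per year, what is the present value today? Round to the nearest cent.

Value at end of year 8: C / r = 37,900.00 / 0.123 = 308,130.0813
Discount to today: PV = 308,130.0813 / (1 + 0.123)^8 = 308,130.0813 / 2.529520 = 121,813.68

121813.68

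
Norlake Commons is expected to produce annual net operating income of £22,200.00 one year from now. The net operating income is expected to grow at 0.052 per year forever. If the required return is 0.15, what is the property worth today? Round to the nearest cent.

£226530.61

Growing perpetuity: P = D₁ / (r − g) = £22,200.0000 / (0.15 − 0.052) = £226,530.61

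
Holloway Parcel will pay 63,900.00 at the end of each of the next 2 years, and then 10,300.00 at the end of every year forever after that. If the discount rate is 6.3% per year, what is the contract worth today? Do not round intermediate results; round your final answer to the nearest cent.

261350.32

PV of 2-year annuity: 63,900.00 × [1 − (1+0.063)^−2] / 0.063 = 116663.11200
Perpetuity value at year 2: 10,300.00 / 0.063 = 163492.06349
PV of perpetuity: 163492.06349 / (1+0.063)^2 = 144687.21132
Total PV = 116663.11200 + 144687.21132 = 261350.32332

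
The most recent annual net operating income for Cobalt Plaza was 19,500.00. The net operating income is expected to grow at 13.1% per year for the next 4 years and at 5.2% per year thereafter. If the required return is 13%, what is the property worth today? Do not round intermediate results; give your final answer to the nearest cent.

342104.93

D_1 = 22054.50000
D_2 = 24943.63950
D_3 = 28211.25627
D_4 = 31906.93085
Terminal value at year 4: TV = D_4×(1+g_2)/(r−g_2) = 33566.09125/0.078 = 430334.50321
P_0 = D_1/(1+r)^1 + D_2/(1+r)^2 + D_3/(1+r)^3 + D_4/(1+r)^4 + TV/(1+r)^4
    = 19517.25664 + 19534.52855 + 19551.81574 + 19569.11823 + 263932.20999 = 342104.92914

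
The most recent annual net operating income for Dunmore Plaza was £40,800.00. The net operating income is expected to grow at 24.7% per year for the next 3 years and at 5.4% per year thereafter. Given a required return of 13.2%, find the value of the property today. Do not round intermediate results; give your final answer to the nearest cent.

D_1 = 50877.60000
D_2 = 63444.36720
D_3 = 79115.12590
Terminal value at year 3: TV = D_3×(1+g_2)/(r−g_2) = 83387.34270/0.078 = 1069068.49611
P_0 = D_1/(1+r)^1 + D_2/(1+r)^2 + D_3/(1+r)^3 + TV/(1+r)^3
    = 44944.87633 + 49510.83108 + 54540.64165 + 736997.90131 = 885994.25036

£885994.25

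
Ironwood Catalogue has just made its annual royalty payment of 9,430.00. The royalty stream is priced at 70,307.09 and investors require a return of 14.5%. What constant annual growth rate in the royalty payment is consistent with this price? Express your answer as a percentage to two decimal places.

P = D₀(1+g)/(r−g) ⇒ P(r−g) = D₀(1+g) ⇒ g(P+D₀) = P·r − D₀
g = (P·r − D₀)/(P + D₀) = (70,307.09×0.145 − 9,430.00) / (70,307.09 + 9,430.00) = 0.009588

0.96%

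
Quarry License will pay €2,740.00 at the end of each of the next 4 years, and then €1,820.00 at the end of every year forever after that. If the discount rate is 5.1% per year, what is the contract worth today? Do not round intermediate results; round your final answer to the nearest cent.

PV of 4-year annuity: €2,740.00 × [1 − (1+0.051)^−4] / 0.051 = 9693.37762
Perpetuity value at year 4: €1,820.00 / 0.051 = 35686.27451
PV of perpetuity: 35686.27451 / (1+0.051)^4 = 29247.60763
Total PV = 9693.37762 + 29247.60763 = 38940.98524

€38940.99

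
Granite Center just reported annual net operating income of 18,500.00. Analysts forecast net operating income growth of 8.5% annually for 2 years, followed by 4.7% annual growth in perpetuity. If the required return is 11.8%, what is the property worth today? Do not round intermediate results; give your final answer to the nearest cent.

292320.42

D_1 = 20072.50000
D_2 = 21778.66250
Terminal value at year 2: TV = D_2×(1+g_2)/(r−g_2) = 22802.25964/0.071 = 321158.58644
P_0 = D_1/(1+r)^1 + D_2/(1+r)^2 + TV/(1+r)^2
    = 17953.93560 + 17423.98938 + 256942.49126 = 292320.41624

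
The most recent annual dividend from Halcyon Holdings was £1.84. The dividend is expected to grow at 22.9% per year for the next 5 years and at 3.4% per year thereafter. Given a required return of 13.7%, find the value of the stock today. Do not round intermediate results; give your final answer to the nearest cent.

£38.95

D_1 = 2.26136
D_2 = 2.77921
D_3 = 3.41565
D_4 = 4.19783
D_5 = 5.15914
Terminal value at year 5: TV = D_5×(1+g_2)/(r−g_2) = 5.33455/0.103 = 51.79175
P_0 = D_1/(1+r)^1 + D_2/(1+r)^2 + D_3/(1+r)^3 + D_4/(1+r)^4 + D_5/(1+r)^5 + TV/(1+r)^5
    = 1.98888 + 2.14981 + 2.32376 + 2.51179 + 2.71503 + 27.25576 = 38.94504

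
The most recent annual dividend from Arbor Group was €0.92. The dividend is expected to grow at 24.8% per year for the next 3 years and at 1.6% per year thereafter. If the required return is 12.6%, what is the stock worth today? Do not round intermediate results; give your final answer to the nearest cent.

€14.97

D_1 = 1.14816
D_2 = 1.43290
D_3 = 1.78826
Terminal value at year 3: TV = D_3×(1+g_2)/(r−g_2) = 1.81688/0.11 = 16.51705
P_0 = D_1/(1+r)^1 + D_2/(1+r)^2 + D_3/(1+r)^3 + TV/(1+r)^3
    = 1.01968 + 1.13016 + 1.25261 + 11.56958 = 14.97203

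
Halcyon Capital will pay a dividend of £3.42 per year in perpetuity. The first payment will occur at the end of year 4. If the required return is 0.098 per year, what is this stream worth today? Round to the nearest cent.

Value at end of year 3: C / r = £3.42 / 0.098 = £34.8980
Discount to today: PV = £34.8980 / (1 + 0.098)^3 = £34.8980 / 1.323753 = £26.36

£26.36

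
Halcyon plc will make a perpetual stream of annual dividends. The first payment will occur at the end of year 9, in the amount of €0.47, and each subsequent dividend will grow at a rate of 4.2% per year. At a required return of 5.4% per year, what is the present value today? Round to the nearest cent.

Value at end of year 8: C₁ / (r − g) = €0.47 / (0.054 − 0.042) = €39.1667
Discount to today: PV = €39.1667 / (1 + 0.054)^8 = €39.1667 / 1.523088 = €25.72

€25.72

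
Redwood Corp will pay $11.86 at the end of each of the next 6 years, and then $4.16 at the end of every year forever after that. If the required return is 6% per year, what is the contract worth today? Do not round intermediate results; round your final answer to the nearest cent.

$107.20

PV of 6-year annuity: $11.86 × [1 − (1+0.06)^−6] / 0.06 = 58.31947
Perpetuity value at year 6: $4.16 / 0.06 = 69.33333
PV of perpetuity: 69.33333 / (1+0.06)^6 = 48.87726
Total PV = 58.31947 + 48.87726 = 107.19673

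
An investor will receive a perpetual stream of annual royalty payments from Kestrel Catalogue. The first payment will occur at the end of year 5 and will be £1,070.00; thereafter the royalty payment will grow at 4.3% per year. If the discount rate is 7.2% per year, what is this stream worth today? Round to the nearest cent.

Value at end of year 4: C₁ / (r − g) = £1,070.00 / (0.072 − 0.043) = £36,896.5517
Discount to today: PV = £36,896.5517 / (1 + 0.072)^4 = £36,896.5517 / 1.320624 = £27,938.73

£27938.73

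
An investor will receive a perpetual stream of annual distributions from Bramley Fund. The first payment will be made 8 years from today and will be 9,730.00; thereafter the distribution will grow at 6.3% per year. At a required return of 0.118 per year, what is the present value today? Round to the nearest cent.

81032.18

Value at end of year 7: C₁ / (r − g) = 9,730.00 / (0.118 − 0.063) = 176,909.0909
Discount to today: PV = 176,909.0909 / (1 + 0.118)^7 = 176,909.0909 / 2.183195 = 81,032.18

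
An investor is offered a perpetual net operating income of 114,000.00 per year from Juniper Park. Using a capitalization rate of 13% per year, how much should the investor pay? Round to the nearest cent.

Level perpetuity: PV = C / r = 114,000.00 / 0.13 = 876,923.08

876923.08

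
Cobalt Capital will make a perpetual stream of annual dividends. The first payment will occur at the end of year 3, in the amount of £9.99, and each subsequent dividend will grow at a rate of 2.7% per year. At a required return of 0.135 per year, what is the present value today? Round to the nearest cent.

£71.80

Value at end of year 2: C₁ / (r − g) = £9.99 / (0.135 − 0.027) = £92.5000
Discount to today: PV = £92.5000 / (1 + 0.135)^2 = £92.5000 / 1.288225 = £71.80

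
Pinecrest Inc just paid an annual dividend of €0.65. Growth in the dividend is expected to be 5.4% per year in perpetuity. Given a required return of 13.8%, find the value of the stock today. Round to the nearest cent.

D₁ = D₀ × (1 + g) = €0.65 × 1.054 = €0.6851
Growing perpetuity: P = D₁ / (r − g) = €0.6851 / (0.138 − 0.054) = €8.16

€8.16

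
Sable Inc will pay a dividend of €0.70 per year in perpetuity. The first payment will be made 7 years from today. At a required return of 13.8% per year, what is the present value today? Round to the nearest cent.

€2.34

Value at end of year 6: C / r = €0.70 / 0.138 = €5.0725
Discount to today: PV = €5.0725 / (1 + 0.138)^6 = €5.0725 / 2.171969 = €2.34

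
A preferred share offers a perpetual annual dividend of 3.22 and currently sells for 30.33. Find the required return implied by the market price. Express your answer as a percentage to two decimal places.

P = C/r ⇒ r = C/P = 3.22/30.33 = 0.106166

10.62%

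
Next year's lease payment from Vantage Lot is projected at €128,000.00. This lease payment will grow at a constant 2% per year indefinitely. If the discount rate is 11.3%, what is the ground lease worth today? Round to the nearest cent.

€1376344.09

Growing perpetuity: P = D₁ / (r − g) = €128,000.0000 / (0.113 − 0.02) = €1,376,344.09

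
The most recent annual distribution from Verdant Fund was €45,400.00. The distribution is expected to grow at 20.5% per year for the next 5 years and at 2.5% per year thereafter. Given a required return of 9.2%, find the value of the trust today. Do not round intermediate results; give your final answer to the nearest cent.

D_1 = 54707.00000
D_2 = 65921.93500
D_3 = 79435.93167
D_4 = 95720.29767
D_5 = 115342.95869
Terminal value at year 5: TV = D_5×(1+g_2)/(r−g_2) = 118226.53266/0.067 = 1764575.11429
P_0 = D_1/(1+r)^1 + D_2/(1+r)^2 + D_3/(1+r)^3 + D_4/(1+r)^4 + D_5/(1+r)^5 + TV/(1+r)^5
    = 50097.98535 + 55282.11753 + 61002.70295 + 67315.25372 + 74281.02631 + 1136388.83532 = 1444367.92118

€1444367.92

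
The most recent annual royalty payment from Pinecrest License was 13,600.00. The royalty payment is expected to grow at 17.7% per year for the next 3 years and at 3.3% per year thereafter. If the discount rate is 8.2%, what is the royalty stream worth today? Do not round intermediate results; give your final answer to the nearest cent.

D_1 = 16007.20000
D_2 = 18840.47440
D_3 = 22175.23837
Terminal value at year 3: TV = D_3×(1+g_2)/(r−g_2) = 22907.02123/0.049 = 467490.22929
P_0 = D_1/(1+r)^1 + D_2/(1+r)^2 + D_3/(1+r)^3 + TV/(1+r)^3
    = 14794.08503 + 16093.01116 + 17505.98349 + 369054.71320 = 417447.79289

417447.79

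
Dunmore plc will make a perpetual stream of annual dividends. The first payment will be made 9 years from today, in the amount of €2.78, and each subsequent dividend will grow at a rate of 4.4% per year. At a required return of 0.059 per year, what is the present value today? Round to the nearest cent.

Value at end of year 8: C₁ / (r − g) = €2.78 / (0.059 − 0.044) = €185.3333
Discount to today: PV = €185.3333 / (1 + 0.059)^8 = €185.3333 / 1.581859 = €117.16

€117.16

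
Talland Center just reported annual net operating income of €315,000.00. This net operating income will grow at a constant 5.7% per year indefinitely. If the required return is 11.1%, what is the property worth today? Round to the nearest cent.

D₁ = D₀ × (1 + g) = €315,000.00 × 1.057 = €332,955.0000
Growing perpetuity: P = D₁ / (r − g) = €332,955.0000 / (0.111 − 0.057) = €6,165,833.33

€6165833.33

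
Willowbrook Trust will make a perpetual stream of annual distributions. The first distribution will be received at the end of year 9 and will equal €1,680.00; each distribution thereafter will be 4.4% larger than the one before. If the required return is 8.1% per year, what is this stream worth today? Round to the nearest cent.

Value at end of year 8: C₁ / (r − g) = €1,680.00 / (0.081 − 0.044) = €45,405.4054
Discount to today: PV = €45,405.4054 / (1 + 0.081)^8 = €45,405.4054 / 1.864685 = €24,350.17

€24350.17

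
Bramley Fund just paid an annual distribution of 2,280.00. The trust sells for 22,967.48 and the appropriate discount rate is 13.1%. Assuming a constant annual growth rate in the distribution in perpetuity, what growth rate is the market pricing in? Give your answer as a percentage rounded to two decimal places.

P = D₀(1+g)/(r−g) ⇒ P(r−g) = D₀(1+g) ⇒ g(P+D₀) = P·r − D₀
g = (P·r − D₀)/(P + D₀) = (22,967.48×0.131 − 2,280.00) / (22,967.48 + 2,280.00) = 0.028864

2.89%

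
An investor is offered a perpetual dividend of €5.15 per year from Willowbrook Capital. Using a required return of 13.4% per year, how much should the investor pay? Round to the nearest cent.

€38.43

Level perpetuity: PV = C / r = €5.15 / 0.134 = €38.43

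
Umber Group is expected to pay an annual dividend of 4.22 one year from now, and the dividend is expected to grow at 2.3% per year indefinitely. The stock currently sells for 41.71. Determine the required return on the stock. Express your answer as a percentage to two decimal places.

12.42%

P = D₁/(r − g) ⇒ r = D₁/P + g = 4.2200/41.71 + 0.023 = 0.101175 + 0.023 = 0.124175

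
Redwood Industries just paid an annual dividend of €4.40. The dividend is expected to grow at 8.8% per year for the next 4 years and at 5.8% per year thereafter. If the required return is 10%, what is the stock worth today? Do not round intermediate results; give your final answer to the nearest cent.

D_1 = 4.78720
D_2 = 5.20847
D_3 = 5.66682
D_4 = 6.16550
Terminal value at year 4: TV = D_4×(1+g_2)/(r−g_2) = 6.52310/0.042 = 155.31187
P_0 = D_1/(1+r)^1 + D_2/(1+r)^2 + D_3/(1+r)^3 + D_4/(1+r)^4 + TV/(1+r)^4
    = 4.35200 + 4.30452 + 4.25757 + 4.21112 + 106.08009 = 123.20530

€123.21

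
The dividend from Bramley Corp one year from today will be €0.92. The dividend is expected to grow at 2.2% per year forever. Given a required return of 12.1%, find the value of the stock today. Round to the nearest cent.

Growing perpetuity: P = D₁ / (r − g) = €0.9200 / (0.121 − 0.022) = €9.29

€9.29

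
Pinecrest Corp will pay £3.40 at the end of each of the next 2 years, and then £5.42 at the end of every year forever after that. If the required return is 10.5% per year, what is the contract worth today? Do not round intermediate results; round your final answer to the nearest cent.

PV of 2-year annuity: £3.40 × [1 − (1+0.105)^−2] / 0.105 = 5.86147
Perpetuity value at year 2: £5.42 / 0.105 = 51.61905
PV of perpetuity: 51.61905 / (1+0.105)^2 = 42.27518
Total PV = 5.86147 + 42.27518 = 48.13665

£48.14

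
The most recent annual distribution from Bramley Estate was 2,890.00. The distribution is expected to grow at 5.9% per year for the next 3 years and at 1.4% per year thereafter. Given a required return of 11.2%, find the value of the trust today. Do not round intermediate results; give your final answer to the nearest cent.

D_1 = 3060.51000
D_2 = 3241.08009
D_3 = 3432.30382
Terminal value at year 3: TV = D_3×(1+g_2)/(r−g_2) = 3480.35607/0.098 = 35513.83744
P_0 = D_1/(1+r)^1 + D_2/(1+r)^2 + D_3/(1+r)^3 + TV/(1+r)^3
    = 2752.25719 + 2621.07947 + 2496.15392 + 25827.55176 = 33697.04235

33697.04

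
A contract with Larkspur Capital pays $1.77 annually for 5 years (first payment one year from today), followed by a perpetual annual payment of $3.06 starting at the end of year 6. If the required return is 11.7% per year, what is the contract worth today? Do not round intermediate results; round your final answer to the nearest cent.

PV of 5-year annuity: $1.77 × [1 − (1+0.117)^−5] / 0.117 = 6.42816
Perpetuity value at year 5: $3.06 / 0.117 = 26.15385
PV of perpetuity: 26.15385 / (1+0.117)^5 = 15.04076
Total PV = 6.42816 + 15.04076 = 21.46892

$21.47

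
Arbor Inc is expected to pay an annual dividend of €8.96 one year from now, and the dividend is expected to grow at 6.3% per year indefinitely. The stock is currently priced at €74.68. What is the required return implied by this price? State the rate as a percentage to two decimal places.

P = D₁/(r − g) ⇒ r = D₁/P + g = €8.9600/€74.68 + 0.063 = 0.119979 + 0.063 = 0.182979

18.30%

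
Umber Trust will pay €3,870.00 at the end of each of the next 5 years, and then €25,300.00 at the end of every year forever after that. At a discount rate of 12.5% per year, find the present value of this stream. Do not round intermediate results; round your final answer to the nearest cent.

PV of 5-year annuity: €3,870.00 × [1 − (1+0.125)^−5] / 0.125 = 13779.39948
Perpetuity value at year 5: €25,300.00 / 0.125 = 202400.00000
PV of perpetuity: 202400.00000 / (1+0.125)^5 = 112317.62096
Total PV = 13779.39948 + 112317.62096 = 126097.02044

€126097.02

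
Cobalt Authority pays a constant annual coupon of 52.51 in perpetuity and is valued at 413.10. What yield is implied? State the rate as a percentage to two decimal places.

P = C/r ⇒ r = C/P = 52.51/413.10 = 0.127112

12.71%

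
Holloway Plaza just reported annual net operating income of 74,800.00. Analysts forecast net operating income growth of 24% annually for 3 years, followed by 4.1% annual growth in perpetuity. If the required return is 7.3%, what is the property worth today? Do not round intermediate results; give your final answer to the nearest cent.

D_1 = 92752.00000
D_2 = 115012.48000
D_3 = 142615.47520
Terminal value at year 3: TV = D_3×(1+g_2)/(r−g_2) = 148462.70968/0.032 = 4639459.67760
P_0 = D_1/(1+r)^1 + D_2/(1+r)^2 + D_3/(1+r)^3 + TV/(1+r)^3
    = 86441.75210 + 99895.40783 + 115442.96897 + 3755504.08439 = 4057284.21329

4057284.21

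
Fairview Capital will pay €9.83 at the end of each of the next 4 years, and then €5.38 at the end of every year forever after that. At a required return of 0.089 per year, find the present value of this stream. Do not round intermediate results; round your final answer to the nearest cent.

€74.90

PV of 4-year annuity: €9.83 × [1 − (1+0.089)^−4] / 0.089 = 31.91647
Perpetuity value at year 4: €5.38 / 0.089 = 60.44944
PV of perpetuity: 60.44944 / (1+0.089)^4 = 42.98142
Total PV = 31.91647 + 42.98142 = 74.89789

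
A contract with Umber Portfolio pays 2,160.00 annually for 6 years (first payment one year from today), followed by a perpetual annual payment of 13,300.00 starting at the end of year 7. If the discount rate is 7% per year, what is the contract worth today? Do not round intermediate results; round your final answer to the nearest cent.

136900.75

PV of 6-year annuity: 2,160.00 × [1 − (1+0.07)^−6] / 0.07 = 10295.72567
Perpetuity value at year 6: 13,300.00 / 0.07 = 190000.00000
PV of perpetuity: 190000.00000 / (1+0.07)^6 = 126605.02253
Total PV = 10295.72567 + 126605.02253 = 136900.74819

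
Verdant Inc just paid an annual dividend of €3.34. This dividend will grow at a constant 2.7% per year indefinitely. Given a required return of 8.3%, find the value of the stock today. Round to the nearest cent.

D₁ = D₀ × (1 + g) = €3.34 × 1.027 = €3.4302
Growing perpetuity: P = D₁ / (r − g) = €3.4302 / (0.083 − 0.027) = €61.25

€61.25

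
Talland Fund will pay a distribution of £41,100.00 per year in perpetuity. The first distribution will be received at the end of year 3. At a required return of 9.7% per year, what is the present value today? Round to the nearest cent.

£352092.55

Value at end of year 2: C / r = £41,100.00 / 0.097 = £423,711.3402
Discount to today: PV = £423,711.3402 / (1 + 0.097)^2 = £423,711.3402 / 1.203409 = £352,092.55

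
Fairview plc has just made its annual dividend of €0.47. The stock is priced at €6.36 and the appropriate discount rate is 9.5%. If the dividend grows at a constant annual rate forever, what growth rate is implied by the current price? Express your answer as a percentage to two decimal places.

P = D₀(1+g)/(r−g) ⇒ P(r−g) = D₀(1+g) ⇒ g(P+D₀) = P·r − D₀
g = (P·r − D₀)/(P + D₀) = (€6.36×0.095 − €0.47) / (€6.36 + €0.47) = 0.019649

1.96%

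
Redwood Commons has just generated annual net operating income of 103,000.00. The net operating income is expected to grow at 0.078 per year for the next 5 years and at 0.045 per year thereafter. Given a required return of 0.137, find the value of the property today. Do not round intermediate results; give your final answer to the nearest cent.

D_1 = 111034.00000
D_2 = 119694.65200
D_3 = 129030.83486
D_4 = 139095.23997
D_5 = 149944.66869
Terminal value at year 5: TV = D_5×(1+g_2)/(r−g_2) = 156692.17878/0.092 = 1703175.85635
P_0 = D_1/(1+r)^1 + D_2/(1+r)^2 + D_3/(1+r)^3 + D_4/(1+r)^4 + D_5/(1+r)^5 + TV/(1+r)^5
    = 97655.23307 + 92587.81112 + 87783.34247 + 83228.18222 + 78909.39352 + 896307.78512 = 1336471.74754

1336471.75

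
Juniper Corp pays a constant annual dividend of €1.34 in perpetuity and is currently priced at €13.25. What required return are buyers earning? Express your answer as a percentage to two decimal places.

P = C/r ⇒ r = C/P = €1.34/€13.25 = 0.101132

10.11%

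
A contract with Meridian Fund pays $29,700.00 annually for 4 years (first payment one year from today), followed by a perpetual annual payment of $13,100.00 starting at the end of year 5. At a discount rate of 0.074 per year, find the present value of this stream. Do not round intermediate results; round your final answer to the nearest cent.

PV of 4-year annuity: $29,700.00 × [1 − (1+0.074)^−4] / 0.074 = 99698.38239
Perpetuity value at year 4: $13,100.00 / 0.074 = 177027.02703
PV of perpetuity: 177027.02703 / (1+0.074)^4 = 133052.31964
Total PV = 99698.38239 + 133052.31964 = 232750.70203

$232750.70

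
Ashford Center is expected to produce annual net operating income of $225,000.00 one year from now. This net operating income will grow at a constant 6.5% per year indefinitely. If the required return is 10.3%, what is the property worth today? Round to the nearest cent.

$5921052.63

Growing perpetuity: P = D₁ / (r − g) = $225,000.0000 / (0.103 − 0.065) = $5,921,052.63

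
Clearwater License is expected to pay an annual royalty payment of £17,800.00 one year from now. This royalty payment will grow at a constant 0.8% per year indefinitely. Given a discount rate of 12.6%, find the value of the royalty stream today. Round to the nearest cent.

Growing perpetuity: P = D₁ / (r − g) = £17,800.0000 / (0.126 − 0.008) = £150,847.46

£150847.46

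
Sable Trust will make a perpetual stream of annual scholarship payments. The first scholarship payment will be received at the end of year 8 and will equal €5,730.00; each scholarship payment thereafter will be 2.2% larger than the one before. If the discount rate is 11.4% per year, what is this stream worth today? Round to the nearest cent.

Value at end of year 7: C₁ / (r − g) = €5,730.00 / (0.114 − 0.022) = €62,282.6087
Discount to today: PV = €62,282.6087 / (1 + 0.114)^7 = €62,282.6087 / 2.129101 = €29,253.00

€29253.00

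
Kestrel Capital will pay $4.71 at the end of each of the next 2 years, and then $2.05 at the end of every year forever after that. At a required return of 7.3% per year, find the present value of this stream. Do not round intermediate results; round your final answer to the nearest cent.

PV of 2-year annuity: $4.71 × [1 − (1+0.073)^−2] / 0.073 = 8.48049
Perpetuity value at year 2: $2.05 / 0.073 = 28.08219
PV of perpetuity: 28.08219 / (1+0.073)^2 = 24.39111
Total PV = 8.48049 + 24.39111 = 32.87160

$32.87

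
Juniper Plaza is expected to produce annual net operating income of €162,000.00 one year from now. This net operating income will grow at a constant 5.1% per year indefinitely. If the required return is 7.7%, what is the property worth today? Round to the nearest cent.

€6230769.23

Growing perpetuity: P = D₁ / (r − g) = €162,000.0000 / (0.077 − 0.051) = €6,230,769.23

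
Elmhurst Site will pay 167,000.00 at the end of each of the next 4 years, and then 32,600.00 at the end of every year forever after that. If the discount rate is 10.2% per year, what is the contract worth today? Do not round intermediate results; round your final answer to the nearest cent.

743799.83

PV of 4-year annuity: 167,000.00 × [1 − (1+0.102)^−4] / 0.102 = 527083.79239
Perpetuity value at year 4: 32,600.00 / 0.102 = 319607.84314
PV of perpetuity: 319607.84314 / (1+0.102)^4 = 216716.03696
Total PV = 527083.79239 + 216716.03696 = 743799.82935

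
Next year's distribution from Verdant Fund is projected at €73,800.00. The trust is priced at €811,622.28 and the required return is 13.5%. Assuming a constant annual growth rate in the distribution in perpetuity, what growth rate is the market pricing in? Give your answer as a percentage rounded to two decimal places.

P = D₁/(r−g) ⇒ g = r − D₁/P = 0.135 − €73,800.00/€811,622.28 = 0.044071

4.41%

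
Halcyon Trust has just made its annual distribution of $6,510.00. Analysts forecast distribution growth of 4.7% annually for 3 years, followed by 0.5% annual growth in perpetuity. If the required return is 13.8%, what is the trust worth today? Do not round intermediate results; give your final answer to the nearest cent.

$54879.45

D_1 = 6815.97000
D_2 = 7136.32059
D_3 = 7471.72766
Terminal value at year 3: TV = D_3×(1+g_2)/(r−g_2) = 7509.08630/0.133 = 56459.29546
P_0 = D_1/(1+r)^1 + D_2/(1+r)^2 + D_3/(1+r)^3 + TV/(1+r)^3
    = 5989.42882 + 5510.48504 + 5069.83993 + 38309.69269 = 54879.44648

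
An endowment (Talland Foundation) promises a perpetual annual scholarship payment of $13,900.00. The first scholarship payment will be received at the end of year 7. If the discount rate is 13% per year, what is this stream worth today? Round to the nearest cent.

$51357.13

Value at end of year 6: C / r = $13,900.00 / 0.13 = $106,923.0769
Discount to today: PV = $106,923.0769 / (1 + 0.13)^6 = $106,923.0769 / 2.081952 = $51,357.13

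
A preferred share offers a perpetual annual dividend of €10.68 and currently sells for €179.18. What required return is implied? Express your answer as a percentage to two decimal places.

P = C/r ⇒ r = C/P = €10.68/€179.18 = 0.059605

5.96%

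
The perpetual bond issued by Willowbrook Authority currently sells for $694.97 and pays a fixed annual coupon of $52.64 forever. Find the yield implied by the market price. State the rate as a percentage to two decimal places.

7.57%

P = C/r ⇒ r = C/P = $52.64/$694.97 = 0.075744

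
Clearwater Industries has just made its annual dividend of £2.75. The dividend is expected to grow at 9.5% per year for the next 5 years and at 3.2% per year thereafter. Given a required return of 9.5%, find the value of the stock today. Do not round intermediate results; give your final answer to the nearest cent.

D_1 = 3.01125
D_2 = 3.29732
D_3 = 3.61056
D_4 = 3.95357
D_5 = 4.32916
Terminal value at year 5: TV = D_5×(1+g_2)/(r−g_2) = 4.46769/0.063 = 70.91571
P_0 = D_1/(1+r)^1 + D_2/(1+r)^2 + D_3/(1+r)^3 + D_4/(1+r)^4 + D_5/(1+r)^5 + TV/(1+r)^5
    = 2.75000 + 2.75000 + 2.75000 + 2.75000 + 2.75000 + 45.04762 = 58.79762

£58.80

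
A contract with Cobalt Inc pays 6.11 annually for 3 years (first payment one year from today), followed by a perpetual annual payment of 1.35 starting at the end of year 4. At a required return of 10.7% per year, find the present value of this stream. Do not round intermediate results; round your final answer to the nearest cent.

PV of 3-year annuity: 6.11 × [1 − (1+0.107)^−3] / 0.107 = 15.00935
Perpetuity value at year 3: 1.35 / 0.107 = 12.61682
PV of perpetuity: 12.61682 / (1+0.107)^3 = 9.30052
Total PV = 15.00935 + 9.30052 = 24.30987

24.31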